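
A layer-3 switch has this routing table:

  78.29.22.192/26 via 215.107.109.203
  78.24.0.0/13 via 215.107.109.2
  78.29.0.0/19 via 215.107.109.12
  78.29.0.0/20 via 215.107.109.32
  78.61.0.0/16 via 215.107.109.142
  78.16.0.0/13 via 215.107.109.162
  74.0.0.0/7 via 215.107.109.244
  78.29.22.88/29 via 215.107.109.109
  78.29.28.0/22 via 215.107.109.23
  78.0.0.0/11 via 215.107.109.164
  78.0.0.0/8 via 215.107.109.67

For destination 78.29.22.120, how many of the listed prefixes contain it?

Prefixes containing 78.29.22.120:
  78.0.0.0/8 (78.0.0.0 - 78.255.255.255)
  78.0.0.0/11 (78.0.0.0 - 78.31.255.255)
  78.24.0.0/13 (78.24.0.0 - 78.31.255.255)
  78.29.0.0/19 (78.29.0.0 - 78.29.31.255)
Total matching entries: 4.

4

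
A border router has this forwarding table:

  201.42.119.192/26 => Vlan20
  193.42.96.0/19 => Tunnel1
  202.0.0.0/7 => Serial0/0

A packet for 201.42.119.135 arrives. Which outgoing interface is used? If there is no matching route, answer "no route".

no route

No entry's prefix contains 201.42.119.135; there is no default route.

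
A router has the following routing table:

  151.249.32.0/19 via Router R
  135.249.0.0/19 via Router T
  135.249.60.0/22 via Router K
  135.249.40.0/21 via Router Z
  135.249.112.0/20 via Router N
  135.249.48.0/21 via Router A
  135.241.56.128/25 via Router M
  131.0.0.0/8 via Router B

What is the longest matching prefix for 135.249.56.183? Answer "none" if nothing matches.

135.249.56.183 is outside every listed prefix and there is no default route.

none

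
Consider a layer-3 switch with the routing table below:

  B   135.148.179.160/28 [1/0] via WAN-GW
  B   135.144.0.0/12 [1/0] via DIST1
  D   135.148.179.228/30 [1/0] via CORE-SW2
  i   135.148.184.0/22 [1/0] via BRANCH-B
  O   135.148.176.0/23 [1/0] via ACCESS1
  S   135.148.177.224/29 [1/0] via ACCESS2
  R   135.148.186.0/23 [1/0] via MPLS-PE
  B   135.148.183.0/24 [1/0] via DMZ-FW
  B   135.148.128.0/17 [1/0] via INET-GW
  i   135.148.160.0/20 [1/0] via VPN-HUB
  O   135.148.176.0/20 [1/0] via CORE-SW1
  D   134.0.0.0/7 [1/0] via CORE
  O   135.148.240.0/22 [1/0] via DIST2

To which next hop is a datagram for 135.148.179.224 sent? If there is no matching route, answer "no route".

Routes whose prefix contains 135.148.179.224:
  134.0.0.0/7 (134.0.0.0 - 135.255.255.255) -> CORE
  135.144.0.0/12 (135.144.0.0 - 135.159.255.255) -> DIST1
  135.148.128.0/17 (135.148.128.0 - 135.148.255.255) -> INET-GW
  135.148.176.0/20 (135.148.176.0 - 135.148.191.255) -> CORE-SW1
More-specific entries that do NOT match:
  135.148.179.228/30 (135.148.179.228 - 135.148.179.231) does not contain 135.148.179.224
  135.148.177.224/29 (135.148.177.224 - 135.148.177.231) does not contain 135.148.179.224
  135.148.179.160/28 (135.148.179.160 - 135.148.179.175) does not contain 135.148.179.224
  135.148.183.0/24 (135.148.183.0 - 135.148.183.255) does not contain 135.148.179.224
  135.148.176.0/23 (135.148.176.0 - 135.148.177.255) does not contain 135.148.179.224
  135.148.186.0/23 (135.148.186.0 - 135.148.187.255) does not contain 135.148.179.224
  135.148.184.0/22 (135.148.184.0 - 135.148.187.255) does not contain 135.148.179.224
  135.148.240.0/22 (135.148.240.0 - 135.148.243.255) does not contain 135.148.179.224
Longest matching prefix is /20 -> next hop CORE-SW1.

CORE-SW1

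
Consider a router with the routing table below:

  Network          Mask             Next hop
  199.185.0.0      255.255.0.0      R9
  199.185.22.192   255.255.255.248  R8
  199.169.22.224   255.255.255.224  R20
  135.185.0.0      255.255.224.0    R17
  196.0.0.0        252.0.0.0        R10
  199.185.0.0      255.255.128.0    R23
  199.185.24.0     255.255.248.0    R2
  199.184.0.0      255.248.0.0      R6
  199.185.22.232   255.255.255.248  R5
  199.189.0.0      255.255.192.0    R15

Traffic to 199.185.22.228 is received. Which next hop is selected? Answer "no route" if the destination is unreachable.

R23

Routes whose prefix contains 199.185.22.228:
  196.0.0.0/6 (196.0.0.0 - 199.255.255.255) -> R10
  199.184.0.0/13 (199.184.0.0 - 199.191.255.255) -> R6
  199.185.0.0/16 (199.185.0.0 - 199.185.255.255) -> R9
  199.185.0.0/17 (199.185.0.0 - 199.185.127.255) -> R23
More-specific entries that do NOT match:
  199.185.22.192/29 (199.185.22.192 - 199.185.22.199) does not contain 199.185.22.228
  199.185.22.232/29 (199.185.22.232 - 199.185.22.239) does not contain 199.185.22.228
  199.169.22.224/27 (199.169.22.224 - 199.169.22.255) does not contain 199.185.22.228
  199.185.24.0/21 (199.185.24.0 - 199.185.31.255) does not contain 199.185.22.228
  135.185.0.0/19 (135.185.0.0 - 135.185.31.255) does not contain 199.185.22.228
  199.189.0.0/18 (199.189.0.0 - 199.189.63.255) does not contain 199.185.22.228
Longest matching prefix is /17 -> next hop R23.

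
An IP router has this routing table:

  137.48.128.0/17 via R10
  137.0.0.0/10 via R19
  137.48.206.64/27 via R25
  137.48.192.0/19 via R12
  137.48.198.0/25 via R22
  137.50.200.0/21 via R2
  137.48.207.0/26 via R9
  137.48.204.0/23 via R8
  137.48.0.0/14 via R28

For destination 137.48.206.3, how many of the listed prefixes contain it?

4

Prefixes containing 137.48.206.3:
  137.0.0.0/10 (137.0.0.0 - 137.63.255.255)
  137.48.0.0/14 (137.48.0.0 - 137.51.255.255)
  137.48.128.0/17 (137.48.128.0 - 137.48.255.255)
  137.48.192.0/19 (137.48.192.0 - 137.48.223.255)
Total matching entries: 4.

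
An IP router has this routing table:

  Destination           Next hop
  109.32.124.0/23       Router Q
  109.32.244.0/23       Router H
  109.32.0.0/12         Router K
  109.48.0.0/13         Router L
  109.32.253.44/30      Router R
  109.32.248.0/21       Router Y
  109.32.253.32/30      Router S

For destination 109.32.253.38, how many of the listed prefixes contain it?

Prefixes containing 109.32.253.38:
  109.32.0.0/12 (109.32.0.0 - 109.47.255.255)
  109.32.248.0/21 (109.32.248.0 - 109.32.255.255)
Total matching entries: 2.

2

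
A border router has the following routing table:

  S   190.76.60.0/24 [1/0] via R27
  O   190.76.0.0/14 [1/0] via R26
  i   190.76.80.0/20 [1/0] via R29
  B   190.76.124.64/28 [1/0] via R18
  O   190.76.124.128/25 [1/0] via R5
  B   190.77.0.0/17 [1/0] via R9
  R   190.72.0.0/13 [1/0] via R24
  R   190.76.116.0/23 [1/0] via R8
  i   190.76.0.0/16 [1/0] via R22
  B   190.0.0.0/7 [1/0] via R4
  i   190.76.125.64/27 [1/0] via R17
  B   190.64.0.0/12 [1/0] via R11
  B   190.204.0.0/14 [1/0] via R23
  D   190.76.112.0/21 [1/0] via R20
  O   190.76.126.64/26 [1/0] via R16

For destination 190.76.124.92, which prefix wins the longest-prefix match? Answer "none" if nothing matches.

190.76.0.0/16

Entries matching 190.76.124.92:
  190.0.0.0/7 (190.0.0.0 - 191.255.255.255)
  190.64.0.0/12 (190.64.0.0 - 190.79.255.255)
  190.72.0.0/13 (190.72.0.0 - 190.79.255.255)
  190.76.0.0/14 (190.76.0.0 - 190.79.255.255)
  190.76.0.0/16 (190.76.0.0 - 190.76.255.255)
Most specific is 190.76.0.0/16.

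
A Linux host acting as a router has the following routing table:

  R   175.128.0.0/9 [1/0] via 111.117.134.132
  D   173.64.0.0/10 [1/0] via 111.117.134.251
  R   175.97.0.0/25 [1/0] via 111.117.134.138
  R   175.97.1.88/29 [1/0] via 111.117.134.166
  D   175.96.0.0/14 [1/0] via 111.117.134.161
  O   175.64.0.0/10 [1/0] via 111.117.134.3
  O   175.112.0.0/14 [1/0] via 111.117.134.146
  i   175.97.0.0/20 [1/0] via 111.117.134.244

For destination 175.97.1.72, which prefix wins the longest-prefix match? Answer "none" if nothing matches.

175.97.0.0/20

Entries matching 175.97.1.72:
  175.64.0.0/10 (175.64.0.0 - 175.127.255.255)
  175.96.0.0/14 (175.96.0.0 - 175.99.255.255)
  175.97.0.0/20 (175.97.0.0 - 175.97.15.255)
Most specific is 175.97.0.0/20.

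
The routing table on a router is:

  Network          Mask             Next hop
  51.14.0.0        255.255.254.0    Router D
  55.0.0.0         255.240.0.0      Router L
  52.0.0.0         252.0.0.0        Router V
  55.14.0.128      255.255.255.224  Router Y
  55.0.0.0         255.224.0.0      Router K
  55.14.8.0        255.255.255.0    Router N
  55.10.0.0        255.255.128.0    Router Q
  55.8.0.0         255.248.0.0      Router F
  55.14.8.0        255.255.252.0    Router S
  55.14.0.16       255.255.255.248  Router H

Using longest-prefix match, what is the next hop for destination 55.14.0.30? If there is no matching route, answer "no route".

Routes whose prefix contains 55.14.0.30:
  52.0.0.0/6 (52.0.0.0 - 55.255.255.255) -> Router V
  55.0.0.0/11 (55.0.0.0 - 55.31.255.255) -> Router K
  55.0.0.0/12 (55.0.0.0 - 55.15.255.255) -> Router L
  55.8.0.0/13 (55.8.0.0 - 55.15.255.255) -> Router F
More-specific entries that do NOT match:
  55.14.0.16/29 (55.14.0.16 - 55.14.0.23) does not contain 55.14.0.30
  55.14.0.128/27 (55.14.0.128 - 55.14.0.159) does not contain 55.14.0.30
  55.14.8.0/24 (55.14.8.0 - 55.14.8.255) does not contain 55.14.0.30
  51.14.0.0/23 (51.14.0.0 - 51.14.1.255) does not contain 55.14.0.30
  55.14.8.0/22 (55.14.8.0 - 55.14.11.255) does not contain 55.14.0.30
  55.10.0.0/17 (55.10.0.0 - 55.10.127.255) does not contain 55.14.0.30
Longest matching prefix is /13 -> next hop Router F.

Router F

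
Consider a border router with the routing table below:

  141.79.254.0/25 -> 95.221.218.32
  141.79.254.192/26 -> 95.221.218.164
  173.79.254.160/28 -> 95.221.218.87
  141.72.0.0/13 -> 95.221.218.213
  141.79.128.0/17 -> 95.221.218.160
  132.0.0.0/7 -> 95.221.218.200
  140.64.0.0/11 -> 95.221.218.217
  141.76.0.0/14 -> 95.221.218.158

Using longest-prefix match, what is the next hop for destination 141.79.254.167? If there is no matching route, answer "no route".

Routes whose prefix contains 141.79.254.167:
  141.72.0.0/13 (141.72.0.0 - 141.79.255.255) -> 95.221.218.213
  141.76.0.0/14 (141.76.0.0 - 141.79.255.255) -> 95.221.218.158
  141.79.128.0/17 (141.79.128.0 - 141.79.255.255) -> 95.221.218.160
More-specific entries that do NOT match:
  173.79.254.160/28 (173.79.254.160 - 173.79.254.175) does not contain 141.79.254.167
  141.79.254.192/26 (141.79.254.192 - 141.79.254.255) does not contain 141.79.254.167
  141.79.254.0/25 (141.79.254.0 - 141.79.254.127) does not contain 141.79.254.167
Longest matching prefix is /17 -> next hop 95.221.218.160.

95.221.218.160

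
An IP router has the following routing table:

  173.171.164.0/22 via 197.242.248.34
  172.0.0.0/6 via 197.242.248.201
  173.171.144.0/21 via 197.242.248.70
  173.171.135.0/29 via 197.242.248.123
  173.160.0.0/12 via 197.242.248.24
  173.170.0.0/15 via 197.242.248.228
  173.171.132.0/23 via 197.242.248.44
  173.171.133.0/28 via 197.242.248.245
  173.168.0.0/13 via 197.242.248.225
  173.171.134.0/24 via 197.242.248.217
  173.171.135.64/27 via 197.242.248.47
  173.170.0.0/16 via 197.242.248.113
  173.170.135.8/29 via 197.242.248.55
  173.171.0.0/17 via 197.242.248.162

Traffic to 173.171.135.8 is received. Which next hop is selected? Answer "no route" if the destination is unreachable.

Routes whose prefix contains 173.171.135.8:
  172.0.0.0/6 (172.0.0.0 - 175.255.255.255) -> 197.242.248.201
  173.160.0.0/12 (173.160.0.0 - 173.175.255.255) -> 197.242.248.24
  173.168.0.0/13 (173.168.0.0 - 173.175.255.255) -> 197.242.248.225
  173.170.0.0/15 (173.170.0.0 - 173.171.255.255) -> 197.242.248.228
More-specific entries that do NOT match:
  173.171.135.0/29 (173.171.135.0 - 173.171.135.7) does not contain 173.171.135.8
  173.170.135.8/29 (173.170.135.8 - 173.170.135.15) does not contain 173.171.135.8
  173.171.133.0/28 (173.171.133.0 - 173.171.133.15) does not contain 173.171.135.8
  173.171.135.64/27 (173.171.135.64 - 173.171.135.95) does not contain 173.171.135.8
  173.171.134.0/24 (173.171.134.0 - 173.171.134.255) does not contain 173.171.135.8
  173.171.132.0/23 (173.171.132.0 - 173.171.133.255) does not contain 173.171.135.8
  173.171.164.0/22 (173.171.164.0 - 173.171.167.255) does not contain 173.171.135.8
  173.171.144.0/21 (173.171.144.0 - 173.171.151.255) does not contain 173.171.135.8
  173.171.0.0/17 (173.171.0.0 - 173.171.127.255) does not contain 173.171.135.8
  173.170.0.0/16 (173.170.0.0 - 173.170.255.255) does not contain 173.171.135.8
Longest matching prefix is /15 -> next hop 197.242.248.228.

197.242.248.228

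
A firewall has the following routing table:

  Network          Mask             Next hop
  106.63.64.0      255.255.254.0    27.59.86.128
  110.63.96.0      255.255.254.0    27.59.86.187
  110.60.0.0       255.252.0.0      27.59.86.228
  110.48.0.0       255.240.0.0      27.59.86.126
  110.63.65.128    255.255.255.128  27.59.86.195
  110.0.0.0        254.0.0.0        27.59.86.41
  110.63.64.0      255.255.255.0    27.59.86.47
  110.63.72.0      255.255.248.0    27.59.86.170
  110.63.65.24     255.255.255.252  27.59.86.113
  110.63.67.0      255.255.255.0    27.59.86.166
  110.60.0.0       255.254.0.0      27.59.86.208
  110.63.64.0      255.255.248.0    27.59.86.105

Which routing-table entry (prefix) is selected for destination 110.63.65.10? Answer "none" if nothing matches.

Entries matching 110.63.65.10:
  110.0.0.0/7 (110.0.0.0 - 111.255.255.255)
  110.48.0.0/12 (110.48.0.0 - 110.63.255.255)
  110.60.0.0/14 (110.60.0.0 - 110.63.255.255)
  110.63.64.0/21 (110.63.64.0 - 110.63.71.255)
Most specific is 110.63.64.0/21.

110.63.64.0/21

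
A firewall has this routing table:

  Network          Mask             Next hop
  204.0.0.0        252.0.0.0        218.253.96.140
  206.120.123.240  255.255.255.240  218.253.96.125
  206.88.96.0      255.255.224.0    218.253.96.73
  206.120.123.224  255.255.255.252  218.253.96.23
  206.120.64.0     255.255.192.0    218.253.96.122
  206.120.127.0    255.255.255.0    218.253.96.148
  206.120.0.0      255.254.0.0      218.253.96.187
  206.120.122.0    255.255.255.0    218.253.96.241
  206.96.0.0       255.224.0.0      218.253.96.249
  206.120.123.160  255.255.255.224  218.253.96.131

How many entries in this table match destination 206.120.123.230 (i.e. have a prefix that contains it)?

Prefixes containing 206.120.123.230:
  204.0.0.0/6 (204.0.0.0 - 207.255.255.255)
  206.96.0.0/11 (206.96.0.0 - 206.127.255.255)
  206.120.0.0/15 (206.120.0.0 - 206.121.255.255)
  206.120.64.0/18 (206.120.64.0 - 206.120.127.255)
Total matching entries: 4.

4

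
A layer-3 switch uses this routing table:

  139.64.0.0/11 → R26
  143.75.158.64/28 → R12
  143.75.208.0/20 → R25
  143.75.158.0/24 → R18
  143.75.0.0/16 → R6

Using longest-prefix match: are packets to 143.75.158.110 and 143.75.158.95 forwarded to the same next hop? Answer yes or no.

yes

143.75.158.110: longest match 143.75.158.0/24 -> R18
143.75.158.95: longest match 143.75.158.0/24 -> R18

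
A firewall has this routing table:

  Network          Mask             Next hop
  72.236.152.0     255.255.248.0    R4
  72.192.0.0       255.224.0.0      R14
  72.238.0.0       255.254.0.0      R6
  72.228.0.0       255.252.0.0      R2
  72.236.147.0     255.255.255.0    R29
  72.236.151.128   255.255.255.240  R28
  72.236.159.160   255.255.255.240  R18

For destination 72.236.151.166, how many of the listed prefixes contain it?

0

No listed prefix contains 72.236.151.166.
Total matching entries: 0.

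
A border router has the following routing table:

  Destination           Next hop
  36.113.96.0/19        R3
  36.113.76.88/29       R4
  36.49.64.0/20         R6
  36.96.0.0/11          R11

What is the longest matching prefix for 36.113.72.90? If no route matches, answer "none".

Entries matching 36.113.72.90:
  36.96.0.0/11 (36.96.0.0 - 36.127.255.255)
Most specific is 36.96.0.0/11.

36.96.0.0/11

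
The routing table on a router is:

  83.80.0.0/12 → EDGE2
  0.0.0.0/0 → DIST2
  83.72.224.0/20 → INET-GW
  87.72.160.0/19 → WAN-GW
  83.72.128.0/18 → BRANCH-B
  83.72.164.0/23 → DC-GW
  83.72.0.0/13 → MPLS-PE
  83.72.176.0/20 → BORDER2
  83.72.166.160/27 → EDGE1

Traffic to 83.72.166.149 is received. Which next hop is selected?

Routes whose prefix contains 83.72.166.149:
  0.0.0.0/0 (default, matches everything) -> DIST2
  83.72.0.0/13 (83.72.0.0 - 83.79.255.255) -> MPLS-PE
  83.72.128.0/18 (83.72.128.0 - 83.72.191.255) -> BRANCH-B
More-specific entries that do NOT match:
  83.72.166.160/27 (83.72.166.160 - 83.72.166.191) does not contain 83.72.166.149
  83.72.164.0/23 (83.72.164.0 - 83.72.165.255) does not contain 83.72.166.149
  83.72.224.0/20 (83.72.224.0 - 83.72.239.255) does not contain 83.72.166.149
  83.72.176.0/20 (83.72.176.0 - 83.72.191.255) does not contain 83.72.166.149
  87.72.160.0/19 (87.72.160.0 - 87.72.191.255) does not contain 83.72.166.149
Longest matching prefix is /18 -> next hop BRANCH-B.

BRANCH-B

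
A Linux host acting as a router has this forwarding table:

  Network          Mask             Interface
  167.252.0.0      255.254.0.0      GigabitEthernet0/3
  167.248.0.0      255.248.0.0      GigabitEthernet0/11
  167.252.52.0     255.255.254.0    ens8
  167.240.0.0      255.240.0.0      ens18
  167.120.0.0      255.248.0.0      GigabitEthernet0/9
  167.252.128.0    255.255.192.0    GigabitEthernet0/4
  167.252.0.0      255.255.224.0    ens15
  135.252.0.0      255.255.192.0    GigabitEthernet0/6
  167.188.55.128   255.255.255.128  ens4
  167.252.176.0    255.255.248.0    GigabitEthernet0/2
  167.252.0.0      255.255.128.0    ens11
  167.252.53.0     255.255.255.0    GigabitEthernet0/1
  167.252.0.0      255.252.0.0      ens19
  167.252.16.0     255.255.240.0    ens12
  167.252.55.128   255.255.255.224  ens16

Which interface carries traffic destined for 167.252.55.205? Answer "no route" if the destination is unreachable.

Routes whose prefix contains 167.252.55.205:
  167.240.0.0/12 (167.240.0.0 - 167.255.255.255) -> ens18
  167.248.0.0/13 (167.248.0.0 - 167.255.255.255) -> GigabitEthernet0/11
  167.252.0.0/14 (167.252.0.0 - 167.255.255.255) -> ens19
  167.252.0.0/15 (167.252.0.0 - 167.253.255.255) -> GigabitEthernet0/3
  167.252.0.0/17 (167.252.0.0 - 167.252.127.255) -> ens11
More-specific entries that do NOT match:
  167.252.55.128/27 (167.252.55.128 - 167.252.55.159) does not contain 167.252.55.205
  167.188.55.128/25 (167.188.55.128 - 167.188.55.255) does not contain 167.252.55.205
  167.252.53.0/24 (167.252.53.0 - 167.252.53.255) does not contain 167.252.55.205
  167.252.52.0/23 (167.252.52.0 - 167.252.53.255) does not contain 167.252.55.205
  167.252.176.0/21 (167.252.176.0 - 167.252.183.255) does not contain 167.252.55.205
  167.252.16.0/20 (167.252.16.0 - 167.252.31.255) does not contain 167.252.55.205
  167.252.0.0/19 (167.252.0.0 - 167.252.31.255) does not contain 167.252.55.205
  167.252.128.0/18 (167.252.128.0 - 167.252.191.255) does not contain 167.252.55.205
  135.252.0.0/18 (135.252.0.0 - 135.252.63.255) does not contain 167.252.55.205
Longest matching prefix is /17 -> interface ens11.

ens11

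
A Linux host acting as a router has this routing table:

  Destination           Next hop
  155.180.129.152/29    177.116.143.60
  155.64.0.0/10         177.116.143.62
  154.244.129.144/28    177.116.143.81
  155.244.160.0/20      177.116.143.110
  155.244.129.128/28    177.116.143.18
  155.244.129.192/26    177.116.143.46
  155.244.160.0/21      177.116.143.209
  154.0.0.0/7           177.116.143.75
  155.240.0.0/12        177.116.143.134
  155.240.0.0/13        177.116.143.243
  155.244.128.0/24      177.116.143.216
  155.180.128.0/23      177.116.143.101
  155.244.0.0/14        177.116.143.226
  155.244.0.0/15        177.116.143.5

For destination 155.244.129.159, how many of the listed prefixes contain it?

Prefixes containing 155.244.129.159:
  154.0.0.0/7 (154.0.0.0 - 155.255.255.255)
  155.240.0.0/12 (155.240.0.0 - 155.255.255.255)
  155.240.0.0/13 (155.240.0.0 - 155.247.255.255)
  155.244.0.0/14 (155.244.0.0 - 155.247.255.255)
  155.244.0.0/15 (155.244.0.0 - 155.245.255.255)
Total matching entries: 5.

5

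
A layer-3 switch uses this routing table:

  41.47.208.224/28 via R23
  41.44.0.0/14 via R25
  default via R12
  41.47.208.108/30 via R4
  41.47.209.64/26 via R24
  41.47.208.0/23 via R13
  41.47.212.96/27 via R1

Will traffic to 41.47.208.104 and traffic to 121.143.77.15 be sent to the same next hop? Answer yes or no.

no

41.47.208.104: longest match 41.47.208.0/23 -> R13
121.143.77.15: longest match 0.0.0.0/0 -> R12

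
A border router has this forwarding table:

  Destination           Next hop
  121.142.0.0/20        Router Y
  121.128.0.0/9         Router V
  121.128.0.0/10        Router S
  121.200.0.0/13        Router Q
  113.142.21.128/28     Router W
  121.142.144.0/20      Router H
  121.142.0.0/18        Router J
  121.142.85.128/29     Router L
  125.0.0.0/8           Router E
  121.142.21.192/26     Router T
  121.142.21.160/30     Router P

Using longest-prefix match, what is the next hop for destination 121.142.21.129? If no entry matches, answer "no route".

Routes whose prefix contains 121.142.21.129:
  121.128.0.0/9 (121.128.0.0 - 121.255.255.255) -> Router V
  121.128.0.0/10 (121.128.0.0 - 121.191.255.255) -> Router S
  121.142.0.0/18 (121.142.0.0 - 121.142.63.255) -> Router J
More-specific entries that do NOT match:
  121.142.21.160/30 (121.142.21.160 - 121.142.21.163) does not contain 121.142.21.129
  121.142.85.128/29 (121.142.85.128 - 121.142.85.135) does not contain 121.142.21.129
  113.142.21.128/28 (113.142.21.128 - 113.142.21.143) does not contain 121.142.21.129
  121.142.21.192/26 (121.142.21.192 - 121.142.21.255) does not contain 121.142.21.129
  121.142.0.0/20 (121.142.0.0 - 121.142.15.255) does not contain 121.142.21.129
  121.142.144.0/20 (121.142.144.0 - 121.142.159.255) does not contain 121.142.21.129
Longest matching prefix is /18 -> next hop Router J.

Router J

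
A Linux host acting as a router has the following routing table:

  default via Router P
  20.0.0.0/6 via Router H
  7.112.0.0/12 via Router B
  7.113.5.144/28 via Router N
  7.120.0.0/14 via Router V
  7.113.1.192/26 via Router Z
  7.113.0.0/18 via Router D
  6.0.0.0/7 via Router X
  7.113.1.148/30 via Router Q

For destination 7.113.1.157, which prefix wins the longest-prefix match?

7.113.0.0/18

Entries matching 7.113.1.157:
  0.0.0.0/0 (default, matches everything)
  6.0.0.0/7 (6.0.0.0 - 7.255.255.255)
  7.112.0.0/12 (7.112.0.0 - 7.127.255.255)
  7.113.0.0/18 (7.113.0.0 - 7.113.63.255)
Most specific is 7.113.0.0/18.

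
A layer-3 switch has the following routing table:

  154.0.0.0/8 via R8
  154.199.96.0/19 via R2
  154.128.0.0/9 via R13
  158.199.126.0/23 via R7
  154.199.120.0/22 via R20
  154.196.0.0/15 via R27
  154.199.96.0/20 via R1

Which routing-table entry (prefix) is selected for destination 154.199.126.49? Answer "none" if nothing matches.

Entries matching 154.199.126.49:
  154.0.0.0/8 (154.0.0.0 - 154.255.255.255)
  154.128.0.0/9 (154.128.0.0 - 154.255.255.255)
  154.199.96.0/19 (154.199.96.0 - 154.199.127.255)
Most specific is 154.199.96.0/19.

154.199.96.0/19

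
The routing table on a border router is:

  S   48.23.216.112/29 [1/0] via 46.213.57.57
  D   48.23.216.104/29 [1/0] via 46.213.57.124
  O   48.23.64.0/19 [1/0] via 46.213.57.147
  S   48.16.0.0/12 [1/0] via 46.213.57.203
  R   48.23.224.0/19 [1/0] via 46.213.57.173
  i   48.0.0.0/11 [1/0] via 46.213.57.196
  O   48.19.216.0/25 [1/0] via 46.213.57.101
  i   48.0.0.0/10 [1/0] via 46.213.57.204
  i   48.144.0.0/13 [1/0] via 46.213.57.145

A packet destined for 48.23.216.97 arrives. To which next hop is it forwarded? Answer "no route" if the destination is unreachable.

Routes whose prefix contains 48.23.216.97:
  48.0.0.0/10 (48.0.0.0 - 48.63.255.255) -> 46.213.57.204
  48.0.0.0/11 (48.0.0.0 - 48.31.255.255) -> 46.213.57.196
  48.16.0.0/12 (48.16.0.0 - 48.31.255.255) -> 46.213.57.203
More-specific entries that do NOT match:
  48.23.216.112/29 (48.23.216.112 - 48.23.216.119) does not contain 48.23.216.97
  48.23.216.104/29 (48.23.216.104 - 48.23.216.111) does not contain 48.23.216.97
  48.19.216.0/25 (48.19.216.0 - 48.19.216.127) does not contain 48.23.216.97
  48.23.64.0/19 (48.23.64.0 - 48.23.95.255) does not contain 48.23.216.97
  48.23.224.0/19 (48.23.224.0 - 48.23.255.255) does not contain 48.23.216.97
  48.144.0.0/13 (48.144.0.0 - 48.151.255.255) does not contain 48.23.216.97
Longest matching prefix is /12 -> next hop 46.213.57.203.

46.213.57.203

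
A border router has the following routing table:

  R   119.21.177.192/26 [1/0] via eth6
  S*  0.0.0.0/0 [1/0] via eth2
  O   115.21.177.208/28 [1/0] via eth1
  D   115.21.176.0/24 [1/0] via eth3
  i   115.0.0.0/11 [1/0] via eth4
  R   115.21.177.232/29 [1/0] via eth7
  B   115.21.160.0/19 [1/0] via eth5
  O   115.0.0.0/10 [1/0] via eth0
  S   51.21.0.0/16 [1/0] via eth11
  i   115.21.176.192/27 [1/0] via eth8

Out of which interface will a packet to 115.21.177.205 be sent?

eth5

Routes whose prefix contains 115.21.177.205:
  0.0.0.0/0 (default, matches everything) -> eth2
  115.0.0.0/10 (115.0.0.0 - 115.63.255.255) -> eth0
  115.0.0.0/11 (115.0.0.0 - 115.31.255.255) -> eth4
  115.21.160.0/19 (115.21.160.0 - 115.21.191.255) -> eth5
More-specific entries that do NOT match:
  115.21.177.232/29 (115.21.177.232 - 115.21.177.239) does not contain 115.21.177.205
  115.21.177.208/28 (115.21.177.208 - 115.21.177.223) does not contain 115.21.177.205
  115.21.176.192/27 (115.21.176.192 - 115.21.176.223) does not contain 115.21.177.205
  119.21.177.192/26 (119.21.177.192 - 119.21.177.255) does not contain 115.21.177.205
  115.21.176.0/24 (115.21.176.0 - 115.21.176.255) does not contain 115.21.177.205
Longest matching prefix is /19 -> interface eth5.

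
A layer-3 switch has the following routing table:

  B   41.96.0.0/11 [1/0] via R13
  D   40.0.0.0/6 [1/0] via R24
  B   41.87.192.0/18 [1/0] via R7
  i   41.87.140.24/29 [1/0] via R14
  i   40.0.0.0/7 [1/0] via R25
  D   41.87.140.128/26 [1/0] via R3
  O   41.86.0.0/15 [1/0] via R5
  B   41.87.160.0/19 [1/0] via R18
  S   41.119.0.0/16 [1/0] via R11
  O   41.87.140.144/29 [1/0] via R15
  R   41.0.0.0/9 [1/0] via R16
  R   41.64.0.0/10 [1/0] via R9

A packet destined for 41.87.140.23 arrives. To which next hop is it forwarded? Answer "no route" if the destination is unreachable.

R5

Routes whose prefix contains 41.87.140.23:
  40.0.0.0/6 (40.0.0.0 - 43.255.255.255) -> R24
  40.0.0.0/7 (40.0.0.0 - 41.255.255.255) -> R25
  41.0.0.0/9 (41.0.0.0 - 41.127.255.255) -> R16
  41.64.0.0/10 (41.64.0.0 - 41.127.255.255) -> R9
  41.86.0.0/15 (41.86.0.0 - 41.87.255.255) -> R5
More-specific entries that do NOT match:
  41.87.140.24/29 (41.87.140.24 - 41.87.140.31) does not contain 41.87.140.23
  41.87.140.144/29 (41.87.140.144 - 41.87.140.151) does not contain 41.87.140.23
  41.87.140.128/26 (41.87.140.128 - 41.87.140.191) does not contain 41.87.140.23
  41.87.160.0/19 (41.87.160.0 - 41.87.191.255) does not contain 41.87.140.23
  41.87.192.0/18 (41.87.192.0 - 41.87.255.255) does not contain 41.87.140.23
  41.119.0.0/16 (41.119.0.0 - 41.119.255.255) does not contain 41.87.140.23
Longest matching prefix is /15 -> next hop R5.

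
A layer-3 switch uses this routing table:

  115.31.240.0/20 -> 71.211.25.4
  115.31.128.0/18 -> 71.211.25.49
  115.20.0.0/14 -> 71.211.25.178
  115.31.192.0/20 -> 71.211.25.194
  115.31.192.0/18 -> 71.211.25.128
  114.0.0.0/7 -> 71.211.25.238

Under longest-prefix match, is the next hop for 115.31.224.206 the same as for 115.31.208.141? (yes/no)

yes

115.31.224.206: longest match 115.31.192.0/18 -> 71.211.25.128
115.31.208.141: longest match 115.31.192.0/18 -> 71.211.25.128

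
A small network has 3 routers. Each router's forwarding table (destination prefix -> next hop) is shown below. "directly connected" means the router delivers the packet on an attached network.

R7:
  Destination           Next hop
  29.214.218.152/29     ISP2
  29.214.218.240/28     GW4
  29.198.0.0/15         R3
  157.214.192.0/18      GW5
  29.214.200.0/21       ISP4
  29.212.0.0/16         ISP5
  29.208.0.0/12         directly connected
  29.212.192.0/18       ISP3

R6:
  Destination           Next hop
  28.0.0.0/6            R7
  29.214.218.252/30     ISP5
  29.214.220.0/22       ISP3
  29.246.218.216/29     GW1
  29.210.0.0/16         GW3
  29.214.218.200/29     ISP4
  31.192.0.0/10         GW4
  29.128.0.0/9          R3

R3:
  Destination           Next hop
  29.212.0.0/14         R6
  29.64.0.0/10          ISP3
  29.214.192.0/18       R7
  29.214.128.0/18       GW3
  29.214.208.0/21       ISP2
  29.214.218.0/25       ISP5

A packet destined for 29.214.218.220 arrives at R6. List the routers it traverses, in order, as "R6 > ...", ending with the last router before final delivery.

At R6: longest match for 29.214.218.220 is 29.128.0.0/9 -> R3
At R3: longest match for 29.214.218.220 is 29.214.192.0/18 -> R7
At R7: longest match for 29.214.218.220 is 29.208.0.0/12 -> directly connected

R6 > R3 > R7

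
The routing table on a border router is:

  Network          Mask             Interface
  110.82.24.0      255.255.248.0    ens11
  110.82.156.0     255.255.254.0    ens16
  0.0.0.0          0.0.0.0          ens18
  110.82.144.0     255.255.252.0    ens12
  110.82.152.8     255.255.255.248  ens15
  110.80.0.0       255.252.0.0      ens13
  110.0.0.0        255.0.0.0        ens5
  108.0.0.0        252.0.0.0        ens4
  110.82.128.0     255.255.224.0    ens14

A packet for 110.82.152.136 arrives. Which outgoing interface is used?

Routes whose prefix contains 110.82.152.136:
  0.0.0.0/0 (default, matches everything) -> ens18
  108.0.0.0/6 (108.0.0.0 - 111.255.255.255) -> ens4
  110.0.0.0/8 (110.0.0.0 - 110.255.255.255) -> ens5
  110.80.0.0/14 (110.80.0.0 - 110.83.255.255) -> ens13
  110.82.128.0/19 (110.82.128.0 - 110.82.159.255) -> ens14
More-specific entries that do NOT match:
  110.82.152.8/29 (110.82.152.8 - 110.82.152.15) does not contain 110.82.152.136
  110.82.156.0/23 (110.82.156.0 - 110.82.157.255) does not contain 110.82.152.136
  110.82.144.0/22 (110.82.144.0 - 110.82.147.255) does not contain 110.82.152.136
  110.82.24.0/21 (110.82.24.0 - 110.82.31.255) does not contain 110.82.152.136
Longest matching prefix is /19 -> interface ens14.

ens14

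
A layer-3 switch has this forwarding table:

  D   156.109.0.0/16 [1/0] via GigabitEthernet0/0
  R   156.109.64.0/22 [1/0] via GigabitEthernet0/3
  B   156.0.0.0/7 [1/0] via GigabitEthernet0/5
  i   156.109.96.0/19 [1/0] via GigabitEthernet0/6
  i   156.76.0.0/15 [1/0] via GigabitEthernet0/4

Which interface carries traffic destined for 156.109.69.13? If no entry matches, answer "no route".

Routes whose prefix contains 156.109.69.13:
  156.0.0.0/7 (156.0.0.0 - 157.255.255.255) -> GigabitEthernet0/5
  156.109.0.0/16 (156.109.0.0 - 156.109.255.255) -> GigabitEthernet0/0
More-specific entries that do NOT match:
  156.109.64.0/22 (156.109.64.0 - 156.109.67.255) does not contain 156.109.69.13
  156.109.96.0/19 (156.109.96.0 - 156.109.127.255) does not contain 156.109.69.13
Longest matching prefix is /16 -> interface GigabitEthernet0/0.

GigabitEthernet0/0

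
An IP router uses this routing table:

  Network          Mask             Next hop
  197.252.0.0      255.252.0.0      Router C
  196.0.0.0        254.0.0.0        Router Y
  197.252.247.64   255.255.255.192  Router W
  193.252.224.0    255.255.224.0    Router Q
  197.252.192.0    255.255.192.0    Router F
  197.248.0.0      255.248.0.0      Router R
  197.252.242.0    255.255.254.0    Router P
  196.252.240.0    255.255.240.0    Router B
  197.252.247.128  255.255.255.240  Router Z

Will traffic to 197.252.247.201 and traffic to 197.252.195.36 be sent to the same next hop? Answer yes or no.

yes

197.252.247.201: longest match 197.252.192.0/18 -> Router F
197.252.195.36: longest match 197.252.192.0/18 -> Router F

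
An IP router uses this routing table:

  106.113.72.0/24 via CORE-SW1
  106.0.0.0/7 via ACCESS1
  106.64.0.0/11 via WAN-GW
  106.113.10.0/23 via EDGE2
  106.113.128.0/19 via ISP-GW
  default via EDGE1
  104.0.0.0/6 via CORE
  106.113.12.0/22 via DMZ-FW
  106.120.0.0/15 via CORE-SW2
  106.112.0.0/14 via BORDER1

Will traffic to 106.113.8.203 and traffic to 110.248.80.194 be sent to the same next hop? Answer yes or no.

106.113.8.203: longest match 106.112.0.0/14 -> BORDER1
110.248.80.194: longest match 0.0.0.0/0 -> EDGE1

no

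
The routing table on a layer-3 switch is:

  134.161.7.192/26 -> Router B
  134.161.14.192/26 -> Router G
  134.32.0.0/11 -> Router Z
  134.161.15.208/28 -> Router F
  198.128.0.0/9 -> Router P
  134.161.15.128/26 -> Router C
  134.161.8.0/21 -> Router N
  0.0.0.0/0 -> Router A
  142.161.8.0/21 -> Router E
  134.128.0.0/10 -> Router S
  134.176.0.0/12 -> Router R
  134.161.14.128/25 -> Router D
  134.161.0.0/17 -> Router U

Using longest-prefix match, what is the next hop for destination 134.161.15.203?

Router N

Routes whose prefix contains 134.161.15.203:
  0.0.0.0/0 (default, matches everything) -> Router A
  134.128.0.0/10 (134.128.0.0 - 134.191.255.255) -> Router S
  134.161.0.0/17 (134.161.0.0 - 134.161.127.255) -> Router U
  134.161.8.0/21 (134.161.8.0 - 134.161.15.255) -> Router N
More-specific entries that do NOT match:
  134.161.15.208/28 (134.161.15.208 - 134.161.15.223) does not contain 134.161.15.203
  134.161.7.192/26 (134.161.7.192 - 134.161.7.255) does not contain 134.161.15.203
  134.161.14.192/26 (134.161.14.192 - 134.161.14.255) does not contain 134.161.15.203
  134.161.15.128/26 (134.161.15.128 - 134.161.15.191) does not contain 134.161.15.203
  134.161.14.128/25 (134.161.14.128 - 134.161.14.255) does not contain 134.161.15.203
Longest matching prefix is /21 -> next hop Router N.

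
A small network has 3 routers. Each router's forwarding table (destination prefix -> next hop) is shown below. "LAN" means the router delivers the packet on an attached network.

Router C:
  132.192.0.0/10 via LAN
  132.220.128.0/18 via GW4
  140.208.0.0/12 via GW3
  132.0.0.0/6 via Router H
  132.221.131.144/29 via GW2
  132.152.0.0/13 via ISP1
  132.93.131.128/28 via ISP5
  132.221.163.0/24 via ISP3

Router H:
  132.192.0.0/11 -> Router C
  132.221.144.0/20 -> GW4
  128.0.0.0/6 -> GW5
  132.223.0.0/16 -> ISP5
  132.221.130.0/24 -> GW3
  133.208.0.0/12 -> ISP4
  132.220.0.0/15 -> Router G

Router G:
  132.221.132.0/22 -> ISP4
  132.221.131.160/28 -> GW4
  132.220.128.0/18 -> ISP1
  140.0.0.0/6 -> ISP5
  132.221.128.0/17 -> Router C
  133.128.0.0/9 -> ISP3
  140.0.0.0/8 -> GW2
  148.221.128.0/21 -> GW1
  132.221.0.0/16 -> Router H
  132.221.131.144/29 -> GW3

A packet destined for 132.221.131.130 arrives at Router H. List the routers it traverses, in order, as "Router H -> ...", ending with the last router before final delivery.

Router H -> Router G -> Router C

At Router H: longest match for 132.221.131.130 is 132.220.0.0/15 -> Router G
At Router G: longest match for 132.221.131.130 is 132.221.128.0/17 -> Router C
At Router C: longest match for 132.221.131.130 is 132.192.0.0/10 -> LAN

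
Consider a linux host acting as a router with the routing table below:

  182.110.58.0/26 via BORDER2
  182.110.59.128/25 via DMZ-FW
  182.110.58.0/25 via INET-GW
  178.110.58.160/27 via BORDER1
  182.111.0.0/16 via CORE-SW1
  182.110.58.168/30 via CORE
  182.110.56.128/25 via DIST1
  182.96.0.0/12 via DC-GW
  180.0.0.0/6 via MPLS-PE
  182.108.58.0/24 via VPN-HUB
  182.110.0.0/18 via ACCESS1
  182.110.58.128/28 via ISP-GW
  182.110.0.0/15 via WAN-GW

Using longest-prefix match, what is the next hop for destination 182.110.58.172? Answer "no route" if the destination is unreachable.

Routes whose prefix contains 182.110.58.172:
  180.0.0.0/6 (180.0.0.0 - 183.255.255.255) -> MPLS-PE
  182.96.0.0/12 (182.96.0.0 - 182.111.255.255) -> DC-GW
  182.110.0.0/15 (182.110.0.0 - 182.111.255.255) -> WAN-GW
  182.110.0.0/18 (182.110.0.0 - 182.110.63.255) -> ACCESS1
More-specific entries that do NOT match:
  182.110.58.168/30 (182.110.58.168 - 182.110.58.171) does not contain 182.110.58.172
  182.110.58.128/28 (182.110.58.128 - 182.110.58.143) does not contain 182.110.58.172
  178.110.58.160/27 (178.110.58.160 - 178.110.58.191) does not contain 182.110.58.172
  182.110.58.0/26 (182.110.58.0 - 182.110.58.63) does not contain 182.110.58.172
  182.110.59.128/25 (182.110.59.128 - 182.110.59.255) does not contain 182.110.58.172
  182.110.58.0/25 (182.110.58.0 - 182.110.58.127) does not contain 182.110.58.172
  182.110.56.128/25 (182.110.56.128 - 182.110.56.255) does not contain 182.110.58.172
  182.108.58.0/24 (182.108.58.0 - 182.108.58.255) does not contain 182.110.58.172
Longest matching prefix is /18 -> next hop ACCESS1.

ACCESS1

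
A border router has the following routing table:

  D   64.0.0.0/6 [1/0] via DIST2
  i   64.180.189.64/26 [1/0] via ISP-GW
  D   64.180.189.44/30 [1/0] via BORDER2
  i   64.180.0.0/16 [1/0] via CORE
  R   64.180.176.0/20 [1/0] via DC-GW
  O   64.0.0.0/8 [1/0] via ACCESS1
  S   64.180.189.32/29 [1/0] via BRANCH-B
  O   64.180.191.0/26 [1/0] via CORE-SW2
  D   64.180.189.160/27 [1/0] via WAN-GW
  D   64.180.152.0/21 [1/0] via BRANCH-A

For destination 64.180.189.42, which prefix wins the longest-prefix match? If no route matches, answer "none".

Entries matching 64.180.189.42:
  64.0.0.0/6 (64.0.0.0 - 67.255.255.255)
  64.0.0.0/8 (64.0.0.0 - 64.255.255.255)
  64.180.0.0/16 (64.180.0.0 - 64.180.255.255)
  64.180.176.0/20 (64.180.176.0 - 64.180.191.255)
Most specific is 64.180.176.0/20.

64.180.176.0/20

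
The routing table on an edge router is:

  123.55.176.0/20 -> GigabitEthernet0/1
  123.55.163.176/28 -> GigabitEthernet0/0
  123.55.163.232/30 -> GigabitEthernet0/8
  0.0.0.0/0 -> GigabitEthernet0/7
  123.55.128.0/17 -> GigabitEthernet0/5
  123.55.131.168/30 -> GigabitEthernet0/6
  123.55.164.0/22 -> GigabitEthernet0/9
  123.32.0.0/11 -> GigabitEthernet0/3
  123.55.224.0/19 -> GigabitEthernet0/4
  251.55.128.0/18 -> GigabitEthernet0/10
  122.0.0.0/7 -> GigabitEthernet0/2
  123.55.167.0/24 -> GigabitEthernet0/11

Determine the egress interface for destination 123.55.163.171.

GigabitEthernet0/5

Routes whose prefix contains 123.55.163.171:
  0.0.0.0/0 (default, matches everything) -> GigabitEthernet0/7
  122.0.0.0/7 (122.0.0.0 - 123.255.255.255) -> GigabitEthernet0/2
  123.32.0.0/11 (123.32.0.0 - 123.63.255.255) -> GigabitEthernet0/3
  123.55.128.0/17 (123.55.128.0 - 123.55.255.255) -> GigabitEthernet0/5
More-specific entries that do NOT match:
  123.55.163.232/30 (123.55.163.232 - 123.55.163.235) does not contain 123.55.163.171
  123.55.131.168/30 (123.55.131.168 - 123.55.131.171) does not contain 123.55.163.171
  123.55.163.176/28 (123.55.163.176 - 123.55.163.191) does not contain 123.55.163.171
  123.55.167.0/24 (123.55.167.0 - 123.55.167.255) does not contain 123.55.163.171
  123.55.164.0/22 (123.55.164.0 - 123.55.167.255) does not contain 123.55.163.171
  123.55.176.0/20 (123.55.176.0 - 123.55.191.255) does not contain 123.55.163.171
  123.55.224.0/19 (123.55.224.0 - 123.55.255.255) does not contain 123.55.163.171
  251.55.128.0/18 (251.55.128.0 - 251.55.191.255) does not contain 123.55.163.171
Longest matching prefix is /17 -> interface GigabitEthernet0/5.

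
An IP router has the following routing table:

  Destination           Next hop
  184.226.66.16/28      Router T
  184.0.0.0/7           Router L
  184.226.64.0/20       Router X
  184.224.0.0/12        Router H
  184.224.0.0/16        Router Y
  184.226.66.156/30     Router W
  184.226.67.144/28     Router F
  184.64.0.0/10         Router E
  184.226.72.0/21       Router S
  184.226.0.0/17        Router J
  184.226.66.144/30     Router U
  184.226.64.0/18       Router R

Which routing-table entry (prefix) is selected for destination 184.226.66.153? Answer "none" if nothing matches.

184.226.64.0/20

Entries matching 184.226.66.153:
  184.0.0.0/7 (184.0.0.0 - 185.255.255.255)
  184.224.0.0/12 (184.224.0.0 - 184.239.255.255)
  184.226.0.0/17 (184.226.0.0 - 184.226.127.255)
  184.226.64.0/18 (184.226.64.0 - 184.226.127.255)
  184.226.64.0/20 (184.226.64.0 - 184.226.79.255)
Most specific is 184.226.64.0/20.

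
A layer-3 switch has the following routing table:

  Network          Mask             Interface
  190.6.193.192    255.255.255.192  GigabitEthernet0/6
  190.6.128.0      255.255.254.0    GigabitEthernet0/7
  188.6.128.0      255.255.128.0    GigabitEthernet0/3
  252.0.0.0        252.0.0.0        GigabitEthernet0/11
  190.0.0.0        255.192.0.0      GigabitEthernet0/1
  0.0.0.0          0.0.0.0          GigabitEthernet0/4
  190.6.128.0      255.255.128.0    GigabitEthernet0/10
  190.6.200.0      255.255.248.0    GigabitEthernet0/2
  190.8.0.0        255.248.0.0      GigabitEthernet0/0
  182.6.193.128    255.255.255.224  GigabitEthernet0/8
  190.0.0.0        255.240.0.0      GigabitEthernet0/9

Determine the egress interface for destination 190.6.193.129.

GigabitEthernet0/10

Routes whose prefix contains 190.6.193.129:
  0.0.0.0/0 (default, matches everything) -> GigabitEthernet0/4
  190.0.0.0/10 (190.0.0.0 - 190.63.255.255) -> GigabitEthernet0/1
  190.0.0.0/12 (190.0.0.0 - 190.15.255.255) -> GigabitEthernet0/9
  190.6.128.0/17 (190.6.128.0 - 190.6.255.255) -> GigabitEthernet0/10
More-specific entries that do NOT match:
  182.6.193.128/27 (182.6.193.128 - 182.6.193.159) does not contain 190.6.193.129
  190.6.193.192/26 (190.6.193.192 - 190.6.193.255) does not contain 190.6.193.129
  190.6.128.0/23 (190.6.128.0 - 190.6.129.255) does not contain 190.6.193.129
  190.6.200.0/21 (190.6.200.0 - 190.6.207.255) does not contain 190.6.193.129
Longest matching prefix is /17 -> interface GigabitEthernet0/10.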